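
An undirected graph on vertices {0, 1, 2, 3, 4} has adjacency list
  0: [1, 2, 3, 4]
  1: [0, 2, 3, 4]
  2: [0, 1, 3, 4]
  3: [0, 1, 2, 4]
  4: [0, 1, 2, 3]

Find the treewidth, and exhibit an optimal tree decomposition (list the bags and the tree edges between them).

Treewidth 4.
Bags: B1 = {0, 1, 2, 3, 4}
Tree: (single bag)

A single bag containing all 5 vertices is trivially a valid decomposition of width 4. For the lower bound, the 5 vertices {0, 1, 2, 3, 4} are pairwise adjacent, and any tree decomposition puts a clique entirely inside one bag — forcing width ≥ 4. Therefore the treewidth is 4.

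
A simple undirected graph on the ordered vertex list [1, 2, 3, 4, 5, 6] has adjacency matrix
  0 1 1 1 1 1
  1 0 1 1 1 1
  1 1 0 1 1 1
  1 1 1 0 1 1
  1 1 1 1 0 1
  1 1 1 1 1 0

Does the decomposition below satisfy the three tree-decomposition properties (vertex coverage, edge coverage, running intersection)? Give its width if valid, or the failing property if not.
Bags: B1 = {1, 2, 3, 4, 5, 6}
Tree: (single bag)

Every vertex of G appears in some bag (union = {1, 2, 3, 4, 5, 6}); every edge is covered by a bag; and for each vertex v the set of bags containing v is connected in the bag tree. The decomposition is therefore valid. The largest bag has 6 vertices, so the width is 5.

Yes; width 5.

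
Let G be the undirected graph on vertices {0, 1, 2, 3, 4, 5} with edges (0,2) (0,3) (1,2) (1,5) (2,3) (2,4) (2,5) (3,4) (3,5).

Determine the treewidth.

A width-2 tree decomposition is:
Bags: B1 = {2, 3, 4}  B2 = {0, 2, 3}  B3 = {2, 3, 5}  B4 = {1, 2, 5}
Tree: B1–B2, B1–B3, B3–B4
The largest bag has 3 vertices, giving width 2; this decomposition certifies tw(G) ≤ 2. For the lower bound, the 3 vertices {1, 2, 5} are pairwise adjacent, and any tree decomposition puts a clique entirely inside one bag — forcing width ≥ 2. The upper and lower bounds meet at 2, so that is the treewidth.

2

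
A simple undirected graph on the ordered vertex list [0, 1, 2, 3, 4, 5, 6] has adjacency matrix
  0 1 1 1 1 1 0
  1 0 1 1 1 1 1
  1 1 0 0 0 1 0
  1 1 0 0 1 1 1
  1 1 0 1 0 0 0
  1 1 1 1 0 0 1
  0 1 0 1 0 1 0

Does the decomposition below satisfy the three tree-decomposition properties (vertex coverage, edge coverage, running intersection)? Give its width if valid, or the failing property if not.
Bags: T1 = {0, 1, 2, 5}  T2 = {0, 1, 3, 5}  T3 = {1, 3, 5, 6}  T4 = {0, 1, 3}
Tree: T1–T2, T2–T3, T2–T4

No — vertex 4 appears in no bag.

A tree decomposition must satisfy three properties: every vertex lies in some bag; for every edge, both endpoints lie together in some bag; and for every vertex, the bags containing it form a connected subtree. Here vertex 4 appears in no bag, so the decomposition is invalid.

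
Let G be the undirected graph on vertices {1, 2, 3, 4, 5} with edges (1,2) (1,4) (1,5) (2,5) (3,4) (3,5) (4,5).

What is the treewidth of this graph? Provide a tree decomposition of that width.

Treewidth 2.
Bags: B1 = {1, 4, 5}  B2 = {3, 4, 5}  B3 = {1, 2, 5}
Tree: B1–B2, B1–B3

The largest bag has 3 vertices, giving width 2; this decomposition certifies tw(G) ≤ 2. Conversely, {1, 2, 5} is a clique of size 3, and the vertices of any clique must share a bag in every tree decomposition; so some bag has ≥ 3 vertices and tw(G) ≥ 2. Therefore the treewidth is 2.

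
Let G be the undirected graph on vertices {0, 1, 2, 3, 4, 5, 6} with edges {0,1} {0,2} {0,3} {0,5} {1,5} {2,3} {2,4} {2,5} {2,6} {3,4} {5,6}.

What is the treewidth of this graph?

2

A width-2 tree decomposition is:
Bags: B1 = {0, 2, 5}  B2 = {0, 2, 3}  B3 = {0, 1, 5}  B4 = {2, 5, 6}  B5 = {2, 3, 4}
Tree: B1–B2, B1–B3, B1–B4, B2–B5
Each bag holds 3 vertices, so the decomposition has width 2, which upper-bounds the treewidth. For the lower bound, the 3 vertices {0, 1, 5} are pairwise adjacent, and any tree decomposition puts a clique entirely inside one bag — forcing width ≥ 2. Combining the bounds, tw(G) = 2.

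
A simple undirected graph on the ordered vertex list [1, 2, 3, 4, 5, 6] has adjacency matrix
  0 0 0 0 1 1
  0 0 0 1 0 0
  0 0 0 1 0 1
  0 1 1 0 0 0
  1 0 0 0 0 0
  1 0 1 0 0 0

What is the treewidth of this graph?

1

A width-1 tree decomposition is:
Bags: B1 = {1, 5}  B2 = {1, 6}  B3 = {3, 6}  B4 = {3, 4}  B5 = {2, 4}
Tree: B1–B2, B2–B3, B3–B4, B4–B5
Each bag holds 2 vertices, so the decomposition has width 1, which upper-bounds the treewidth. Any graph with an edge has treewidth ≥ 1, and G has the edge 5–1. Therefore the treewidth is 1.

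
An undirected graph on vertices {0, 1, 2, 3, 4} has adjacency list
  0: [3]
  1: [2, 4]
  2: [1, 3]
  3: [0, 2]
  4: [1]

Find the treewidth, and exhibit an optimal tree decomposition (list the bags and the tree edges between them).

Treewidth 1.
One such decomposition:
Bags: B1 = {1, 4}  B2 = {1, 2}  B3 = {2, 3}  B4 = {0, 3}
Tree: B1–B2, B2–B3, B3–B4

The largest bag has 2 vertices, giving width 1; this decomposition certifies tw(G) ≤ 1. Since G has at least one edge (e.g. 4–1), it is not an edgeless graph, so tw(G) ≥ 1. Therefore the treewidth is 1.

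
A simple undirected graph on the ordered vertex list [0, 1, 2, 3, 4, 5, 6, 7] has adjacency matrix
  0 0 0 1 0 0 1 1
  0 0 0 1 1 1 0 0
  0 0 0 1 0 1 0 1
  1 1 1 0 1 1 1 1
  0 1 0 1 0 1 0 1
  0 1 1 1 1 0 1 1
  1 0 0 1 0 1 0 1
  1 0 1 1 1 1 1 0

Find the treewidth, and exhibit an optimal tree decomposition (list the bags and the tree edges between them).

Each bag holds 4 vertices, so the decomposition has width 3, which upper-bounds the treewidth. For the lower bound, the 4 vertices {0, 3, 6, 7} are pairwise adjacent, and any tree decomposition puts a clique entirely inside one bag — forcing width ≥ 3. Hence tw(G) = 3 exactly.

Treewidth 3.
Bags: B1 = {3, 4, 5, 7}  B2 = {3, 5, 6, 7}  B3 = {0, 3, 6, 7}  B4 = {1, 3, 4, 5}  B5 = {2, 3, 5, 7}
Tree: B1–B2, B2–B3, B1–B4, B1–B5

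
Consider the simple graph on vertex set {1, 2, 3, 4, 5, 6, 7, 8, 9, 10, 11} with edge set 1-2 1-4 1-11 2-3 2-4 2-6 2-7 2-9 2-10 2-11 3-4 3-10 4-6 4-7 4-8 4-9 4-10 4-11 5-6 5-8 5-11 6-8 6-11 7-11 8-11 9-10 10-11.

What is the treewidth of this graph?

3

A width-3 tree decomposition is:
Bags: B1 = {2, 4, 6, 11}  B2 = {2, 4, 10, 11}  B3 = {2, 4, 9, 10}  B4 = {4, 6, 8, 11}  B5 = {1, 2, 4, 11}  B6 = {5, 6, 8, 11}  B7 = {2, 3, 4, 10}  B8 = {2, 4, 7, 11}
Tree: B1–B2, B2–B3, B1–B4, B2–B5, B4–B6, B3–B7, B5–B8
The largest bag has 4 vertices, giving width 3; this decomposition certifies tw(G) ≤ 3. For the lower bound, the 4 vertices {4, 6, 8, 11} are pairwise adjacent, and any tree decomposition puts a clique entirely inside one bag — forcing width ≥ 3. The upper and lower bounds meet at 3, so that is the treewidth.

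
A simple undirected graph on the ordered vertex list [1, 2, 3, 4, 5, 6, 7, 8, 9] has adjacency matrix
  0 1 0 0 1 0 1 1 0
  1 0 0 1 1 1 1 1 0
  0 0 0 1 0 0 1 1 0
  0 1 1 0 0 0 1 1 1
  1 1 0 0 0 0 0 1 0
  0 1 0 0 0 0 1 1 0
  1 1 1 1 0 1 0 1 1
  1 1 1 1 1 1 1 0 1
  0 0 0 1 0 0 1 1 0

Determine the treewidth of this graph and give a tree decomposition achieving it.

Treewidth 3.
One such decomposition:
Bags: B1 = {4, 7, 8, 9}  B2 = {2, 4, 7, 8}  B3 = {1, 2, 7, 8}  B4 = {2, 6, 7, 8}  B5 = {3, 4, 7, 8}  B6 = {1, 2, 5, 8}
Tree: B1–B2, B2–B3, B2–B4, B1–B5, B3–B6

Every bag has size at most 4, so the width is 4 − 1 = 3 and tw(G) ≤ 3. Conversely, {1, 2, 5, 8} is a clique of size 4, and the vertices of any clique must share a bag in every tree decomposition; so some bag has ≥ 4 vertices and tw(G) ≥ 3. Hence tw(G) = 3 exactly.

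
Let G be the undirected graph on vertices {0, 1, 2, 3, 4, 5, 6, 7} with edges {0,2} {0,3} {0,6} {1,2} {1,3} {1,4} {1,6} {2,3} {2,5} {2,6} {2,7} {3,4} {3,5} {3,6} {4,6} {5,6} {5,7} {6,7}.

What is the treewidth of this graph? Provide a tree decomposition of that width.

Treewidth 3.
One optimal decomposition is:
Bags: B1 = {2, 3, 5, 6}  B2 = {1, 2, 3, 6}  B3 = {2, 5, 6, 7}  B4 = {1, 3, 4, 6}  B5 = {0, 2, 3, 6}
Tree: B1–B2, B1–B3, B2–B4, B1–B5

Each bag holds 4 vertices, so the decomposition has width 3, which upper-bounds the treewidth. For the lower bound, the 4 vertices {0, 2, 3, 6} are pairwise adjacent, and any tree decomposition puts a clique entirely inside one bag — forcing width ≥ 3. Hence tw(G) = 3 exactly.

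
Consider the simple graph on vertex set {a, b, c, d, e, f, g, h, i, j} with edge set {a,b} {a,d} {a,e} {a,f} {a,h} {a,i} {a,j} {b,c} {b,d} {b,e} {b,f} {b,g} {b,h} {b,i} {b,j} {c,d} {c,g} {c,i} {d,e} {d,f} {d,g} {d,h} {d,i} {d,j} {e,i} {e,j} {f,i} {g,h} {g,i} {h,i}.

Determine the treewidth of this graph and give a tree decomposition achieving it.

Each bag holds 5 vertices, so the decomposition has width 4, which upper-bounds the treewidth. On the other hand G contains the 5-clique {a, b, d, e, j}. A clique must lie in a single bag of any decomposition, so no decomposition can have width below 4. Therefore the treewidth is 4.

Treewidth 4.
One optimal decomposition is:
Bags: B1 = {a, b, d, h, i}  B2 = {a, b, d, f, i}  B3 = {b, d, g, h, i}  B4 = {a, b, d, e, i}  B5 = {a, b, d, e, j}  B6 = {b, c, d, g, i}
Tree: B1–B2, B1–B3, B2–B4, B4–B5, B3–B6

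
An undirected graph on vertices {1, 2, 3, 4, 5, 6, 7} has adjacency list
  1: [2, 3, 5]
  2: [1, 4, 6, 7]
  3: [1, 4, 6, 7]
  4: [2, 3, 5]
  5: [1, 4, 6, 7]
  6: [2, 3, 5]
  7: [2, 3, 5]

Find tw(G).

A width-3 tree decomposition is:
Bags: B1 = {2, 3, 5, 7}  B2 = {2, 3, 5, 6}  B3 = {2, 3, 4, 5}  B4 = {1, 2, 3, 5}
Tree: B1–B2, B2–B3, B3–B4
Every bag has size at most 4, so the width is 4 − 1 = 3 and tw(G) ≤ 3. For the lower bound: the 4 vertex sets {3,7}, {2,6}, {5}, {4} are disjoint, each induces a connected subgraph, and every pair is joined by at least one edge of G. Contracting each set to a single vertex therefore yields K_{4} as a minor, and since treewidth is minor-monotone, tw(G) ≥ tw(K_{4}) = 3. Therefore the treewidth is 3.

3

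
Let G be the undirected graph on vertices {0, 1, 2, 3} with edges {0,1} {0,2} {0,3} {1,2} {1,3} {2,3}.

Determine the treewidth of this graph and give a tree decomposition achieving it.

Treewidth 3.
Bags: B1 = {0, 1, 2, 3}
Tree: (single bag)

With just one bag of size 4, the width is 4 − 1 = 3, so tw(G) ≤ 3. On the other hand G contains the 4-clique {0, 1, 2, 3}. A clique must lie in a single bag of any decomposition, so no decomposition can have width below 3. Hence tw(G) = 3 exactly.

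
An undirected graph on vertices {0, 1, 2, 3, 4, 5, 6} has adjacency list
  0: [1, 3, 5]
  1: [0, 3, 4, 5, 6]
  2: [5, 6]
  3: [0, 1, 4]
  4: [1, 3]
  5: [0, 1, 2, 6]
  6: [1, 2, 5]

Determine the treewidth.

A width-2 tree decomposition is:
Bags: B1 = {0, 1, 3}  B2 = {0, 1, 5}  B3 = {1, 5, 6}  B4 = {2, 5, 6}  B5 = {1, 3, 4}
Tree: B1–B2, B2–B3, B3–B4, B1–B5
Every bag has size at most 3, so the width is 3 − 1 = 2 and tw(G) ≤ 2. Conversely, {0, 1, 3} is a clique of size 3, and the vertices of any clique must share a bag in every tree decomposition; so some bag has ≥ 3 vertices and tw(G) ≥ 2. Hence tw(G) = 2 exactly.

2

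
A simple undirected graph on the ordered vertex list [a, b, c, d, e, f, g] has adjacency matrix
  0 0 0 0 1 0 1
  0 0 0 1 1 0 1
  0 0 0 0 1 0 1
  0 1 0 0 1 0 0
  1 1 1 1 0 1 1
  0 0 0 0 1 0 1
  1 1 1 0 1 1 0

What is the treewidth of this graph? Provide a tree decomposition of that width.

Treewidth 2.
One such decomposition:
Bags: B1 = {a, e, g}  B2 = {b, e, g}  B3 = {c, e, g}  B4 = {b, d, e}  B5 = {e, f, g}
Tree: B1–B2, B2–B3, B2–B4, B1–B5

The largest bag has 3 vertices, giving width 2; this decomposition certifies tw(G) ≤ 2. For the lower bound, the 3 vertices {b, d, e} are pairwise adjacent, and any tree decomposition puts a clique entirely inside one bag — forcing width ≥ 2. Hence tw(G) = 2 exactly.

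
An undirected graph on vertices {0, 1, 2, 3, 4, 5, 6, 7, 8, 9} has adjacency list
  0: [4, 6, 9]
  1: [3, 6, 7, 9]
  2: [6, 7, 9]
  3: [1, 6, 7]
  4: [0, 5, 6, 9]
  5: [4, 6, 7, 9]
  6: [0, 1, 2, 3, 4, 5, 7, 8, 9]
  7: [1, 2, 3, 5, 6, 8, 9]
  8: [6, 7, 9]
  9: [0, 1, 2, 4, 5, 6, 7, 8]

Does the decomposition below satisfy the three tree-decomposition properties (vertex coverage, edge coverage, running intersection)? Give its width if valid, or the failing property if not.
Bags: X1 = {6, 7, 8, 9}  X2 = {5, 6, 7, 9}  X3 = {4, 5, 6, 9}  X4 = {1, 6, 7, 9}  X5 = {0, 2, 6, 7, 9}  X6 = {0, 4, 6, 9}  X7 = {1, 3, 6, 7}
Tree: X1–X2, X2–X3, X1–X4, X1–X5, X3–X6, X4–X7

No — bags containing vertex 0 are not connected in the tree.

A tree decomposition must satisfy three properties: every vertex lies in some bag; for every edge, both endpoints lie together in some bag; and for every vertex, the bags containing it form a connected subtree. Here bags containing vertex 0 are not connected in the tree, so the decomposition is invalid.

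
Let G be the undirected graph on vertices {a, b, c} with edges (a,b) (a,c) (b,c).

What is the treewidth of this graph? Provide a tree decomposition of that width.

With just one bag of size 3, the width is 3 − 1 = 2, so tw(G) ≤ 2. On the other hand G contains the 3-clique {a, b, c}. A clique must lie in a single bag of any decomposition, so no decomposition can have width below 2. Therefore the treewidth is 2.

Treewidth 2.
One such decomposition:
Bags: B1 = {a, b, c}
Tree: (single bag)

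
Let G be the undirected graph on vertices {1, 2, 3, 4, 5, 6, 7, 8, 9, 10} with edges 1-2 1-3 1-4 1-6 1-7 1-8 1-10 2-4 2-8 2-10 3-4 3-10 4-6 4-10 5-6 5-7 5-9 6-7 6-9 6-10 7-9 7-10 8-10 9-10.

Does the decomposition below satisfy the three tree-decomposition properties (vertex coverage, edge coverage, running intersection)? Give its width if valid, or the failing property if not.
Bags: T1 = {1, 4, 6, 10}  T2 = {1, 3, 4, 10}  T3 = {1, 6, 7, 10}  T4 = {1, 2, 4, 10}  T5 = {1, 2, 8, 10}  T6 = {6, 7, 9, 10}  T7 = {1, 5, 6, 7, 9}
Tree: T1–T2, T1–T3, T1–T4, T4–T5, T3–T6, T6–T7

A tree decomposition must satisfy three properties: every vertex lies in some bag; for every edge, both endpoints lie together in some bag; and for every vertex, the bags containing it form a connected subtree. Here bags containing vertex 1 are not connected in the tree, so the decomposition is invalid.

No — bags containing vertex 1 are not connected in the tree.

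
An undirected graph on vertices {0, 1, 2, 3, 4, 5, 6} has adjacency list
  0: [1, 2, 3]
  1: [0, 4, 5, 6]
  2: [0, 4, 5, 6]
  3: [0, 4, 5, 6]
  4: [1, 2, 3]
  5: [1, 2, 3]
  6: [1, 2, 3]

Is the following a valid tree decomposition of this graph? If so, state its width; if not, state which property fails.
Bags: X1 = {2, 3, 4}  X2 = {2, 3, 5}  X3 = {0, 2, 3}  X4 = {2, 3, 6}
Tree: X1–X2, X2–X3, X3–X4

No — vertex 1 appears in no bag.

A tree decomposition must satisfy three properties: every vertex lies in some bag; for every edge, both endpoints lie together in some bag; and for every vertex, the bags containing it form a connected subtree. Here vertex 1 appears in no bag, so the decomposition is invalid.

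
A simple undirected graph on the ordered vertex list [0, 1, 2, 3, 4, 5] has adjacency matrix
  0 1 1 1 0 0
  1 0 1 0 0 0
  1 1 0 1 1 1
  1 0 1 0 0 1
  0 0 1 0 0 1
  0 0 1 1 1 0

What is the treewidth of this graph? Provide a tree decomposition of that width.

Treewidth 2.
Bags: B1 = {2, 3, 5}  B2 = {0, 2, 3}  B3 = {2, 4, 5}  B4 = {0, 1, 2}
Tree: B1–B2, B1–B3, B2–B4

The largest bag has 3 vertices, giving width 2; this decomposition certifies tw(G) ≤ 2. Conversely, {0, 1, 2} is a clique of size 3, and the vertices of any clique must share a bag in every tree decomposition; so some bag has ≥ 3 vertices and tw(G) ≥ 2. The upper and lower bounds meet at 2, so that is the treewidth.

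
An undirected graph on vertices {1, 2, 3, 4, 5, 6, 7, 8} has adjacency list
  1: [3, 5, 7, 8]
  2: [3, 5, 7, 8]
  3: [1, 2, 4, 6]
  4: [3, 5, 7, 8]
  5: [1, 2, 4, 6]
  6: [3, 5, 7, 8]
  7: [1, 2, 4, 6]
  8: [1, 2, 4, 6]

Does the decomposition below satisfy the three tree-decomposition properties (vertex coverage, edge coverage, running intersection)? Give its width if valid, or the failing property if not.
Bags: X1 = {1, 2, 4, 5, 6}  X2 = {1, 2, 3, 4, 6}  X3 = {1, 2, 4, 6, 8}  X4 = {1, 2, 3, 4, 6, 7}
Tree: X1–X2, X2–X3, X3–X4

A tree decomposition must satisfy three properties: every vertex lies in some bag; for every edge, both endpoints lie together in some bag; and for every vertex, the bags containing it form a connected subtree. Here bags containing vertex 3 are not connected in the tree, so the decomposition is invalid.

No — bags containing vertex 3 are not connected in the tree.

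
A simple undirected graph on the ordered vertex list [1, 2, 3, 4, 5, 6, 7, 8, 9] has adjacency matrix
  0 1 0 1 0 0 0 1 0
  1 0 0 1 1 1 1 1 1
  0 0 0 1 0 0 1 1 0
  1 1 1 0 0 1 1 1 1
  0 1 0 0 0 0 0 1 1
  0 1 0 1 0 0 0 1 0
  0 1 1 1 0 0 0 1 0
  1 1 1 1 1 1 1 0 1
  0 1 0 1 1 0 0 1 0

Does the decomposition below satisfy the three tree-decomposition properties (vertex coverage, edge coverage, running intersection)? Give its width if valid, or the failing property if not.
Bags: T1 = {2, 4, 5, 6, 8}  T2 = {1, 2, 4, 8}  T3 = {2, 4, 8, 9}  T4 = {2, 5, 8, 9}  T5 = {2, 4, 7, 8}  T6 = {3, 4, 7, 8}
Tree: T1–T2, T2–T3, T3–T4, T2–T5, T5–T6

No — bags containing vertex 5 are not connected in the tree.

A tree decomposition must satisfy three properties: every vertex lies in some bag; for every edge, both endpoints lie together in some bag; and for every vertex, the bags containing it form a connected subtree. Here bags containing vertex 5 are not connected in the tree, so the decomposition is invalid.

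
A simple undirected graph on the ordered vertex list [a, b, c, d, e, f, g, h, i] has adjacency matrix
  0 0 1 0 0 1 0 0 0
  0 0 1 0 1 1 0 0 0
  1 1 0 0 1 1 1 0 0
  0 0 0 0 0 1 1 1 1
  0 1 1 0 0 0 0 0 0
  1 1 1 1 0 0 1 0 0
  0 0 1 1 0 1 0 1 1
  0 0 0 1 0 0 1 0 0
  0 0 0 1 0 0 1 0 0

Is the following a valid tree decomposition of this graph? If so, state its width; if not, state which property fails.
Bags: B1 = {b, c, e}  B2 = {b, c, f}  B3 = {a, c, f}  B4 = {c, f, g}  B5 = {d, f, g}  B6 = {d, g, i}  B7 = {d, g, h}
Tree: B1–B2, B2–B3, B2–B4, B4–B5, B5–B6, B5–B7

Yes; width 2.

Every vertex of G appears in some bag (union = {a, b, c, d, e, f, g, h, i}); every edge is covered by a bag; and for each vertex v the set of bags containing v is connected in the bag tree. The decomposition is therefore valid. The largest bag has 3 vertices, so the width is 2.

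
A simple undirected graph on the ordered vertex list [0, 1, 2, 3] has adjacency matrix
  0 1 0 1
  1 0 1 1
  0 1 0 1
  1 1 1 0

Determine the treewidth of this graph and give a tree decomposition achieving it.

Each bag holds 3 vertices, so the decomposition has width 2, which upper-bounds the treewidth. For the lower bound, the 3 vertices {0, 1, 3} are pairwise adjacent, and any tree decomposition puts a clique entirely inside one bag — forcing width ≥ 2. Therefore the treewidth is 2.

Treewidth 2.
One such decomposition:
Bags: B1 = {0, 1, 3}  B2 = {1, 2, 3}
Tree: B1–B2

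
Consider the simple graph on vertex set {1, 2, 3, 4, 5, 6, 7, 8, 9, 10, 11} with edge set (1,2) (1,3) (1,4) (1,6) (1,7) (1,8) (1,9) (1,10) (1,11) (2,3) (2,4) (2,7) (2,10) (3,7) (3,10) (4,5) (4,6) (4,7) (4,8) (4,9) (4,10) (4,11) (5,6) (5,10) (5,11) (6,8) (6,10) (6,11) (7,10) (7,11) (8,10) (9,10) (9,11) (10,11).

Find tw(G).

A width-4 tree decomposition is:
Bags: B1 = {1, 2, 4, 7, 10}  B2 = {1, 4, 7, 10, 11}  B3 = {1, 4, 6, 10, 11}  B4 = {1, 4, 9, 10, 11}  B5 = {4, 5, 6, 10, 11}  B6 = {1, 2, 3, 7, 10}  B7 = {1, 4, 6, 8, 10}
Tree: B1–B2, B2–B3, B3–B4, B3–B5, B1–B6, B3–B7
The largest bag has 5 vertices, giving width 4; this decomposition certifies tw(G) ≤ 4. On the other hand G contains the 5-clique {1, 2, 3, 7, 10}. A clique must lie in a single bag of any decomposition, so no decomposition can have width below 4. Hence tw(G) = 4 exactly.

4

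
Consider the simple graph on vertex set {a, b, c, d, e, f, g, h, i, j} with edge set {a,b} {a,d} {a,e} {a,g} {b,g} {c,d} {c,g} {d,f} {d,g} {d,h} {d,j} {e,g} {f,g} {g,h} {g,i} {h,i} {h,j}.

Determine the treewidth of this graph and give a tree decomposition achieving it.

Treewidth 2.
Bags: B1 = {a, b, g}  B2 = {a, d, g}  B3 = {d, f, g}  B4 = {d, g, h}  B5 = {d, h, j}  B6 = {c, d, g}  B7 = {a, e, g}  B8 = {g, h, i}
Tree: B1–B2, B2–B3, B3–B4, B4–B5, B2–B6, B1–B7, B4–B8

The largest bag has 3 vertices, giving width 2; this decomposition certifies tw(G) ≤ 2. For the lower bound, the 3 vertices {d, g, h} are pairwise adjacent, and any tree decomposition puts a clique entirely inside one bag — forcing width ≥ 2. Hence tw(G) = 2 exactly.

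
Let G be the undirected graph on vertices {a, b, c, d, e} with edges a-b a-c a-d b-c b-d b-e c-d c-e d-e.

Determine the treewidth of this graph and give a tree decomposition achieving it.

Treewidth 3.
One optimal decomposition is:
Bags: B1 = {a, b, c, d}  B2 = {b, c, d, e}
Tree: B1–B2

Every bag has size at most 4, so the width is 4 − 1 = 3 and tw(G) ≤ 3. For the lower bound, the 4 vertices {b, c, d, e} are pairwise adjacent, and any tree decomposition puts a clique entirely inside one bag — forcing width ≥ 3. The upper and lower bounds meet at 3, so that is the treewidth.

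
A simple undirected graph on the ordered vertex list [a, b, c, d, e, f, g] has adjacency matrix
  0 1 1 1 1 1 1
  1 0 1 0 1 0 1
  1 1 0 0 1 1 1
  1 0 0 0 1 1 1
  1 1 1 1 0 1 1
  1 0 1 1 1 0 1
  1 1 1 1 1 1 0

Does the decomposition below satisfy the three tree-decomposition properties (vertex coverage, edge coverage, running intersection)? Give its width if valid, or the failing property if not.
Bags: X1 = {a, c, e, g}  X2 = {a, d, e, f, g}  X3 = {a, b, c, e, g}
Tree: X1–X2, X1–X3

A tree decomposition must satisfy three properties: every vertex lies in some bag; for every edge, both endpoints lie together in some bag; and for every vertex, the bags containing it form a connected subtree. Here edge (f,c) lies in no bag, so the decomposition is invalid.

No — edge (f,c) lies in no bag.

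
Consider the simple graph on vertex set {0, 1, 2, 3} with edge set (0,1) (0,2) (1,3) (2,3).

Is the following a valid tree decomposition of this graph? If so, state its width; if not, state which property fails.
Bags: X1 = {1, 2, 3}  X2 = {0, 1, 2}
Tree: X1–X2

Vertex coverage: the bags together contain {0, 1, 2, 3}, the full vertex set. Edge coverage: each edge of G has both endpoints in at least one bag. Running intersection: for every vertex, the bags containing it form a connected subtree. All three properties hold, so this is a valid tree decomposition of width max|bag| − 1 = 2, and hence tw(G) ≤ 2.

Yes; width 2.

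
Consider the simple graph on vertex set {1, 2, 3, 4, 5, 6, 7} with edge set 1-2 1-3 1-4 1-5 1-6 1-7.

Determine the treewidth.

A width-1 tree decomposition is:
Bags: B1 = {1, 7}  B2 = {1, 3}  B3 = {1, 2}  B4 = {1, 6}  B5 = {1, 5}  B6 = {1, 4}
Tree: B1–B2, B2–B3, B1–B4, B4–B5, B1–B6
The largest bag has 2 vertices, giving width 1; this decomposition certifies tw(G) ≤ 1. G has an edge, so its treewidth is at least 1. The upper and lower bounds meet at 1, so that is the treewidth.

1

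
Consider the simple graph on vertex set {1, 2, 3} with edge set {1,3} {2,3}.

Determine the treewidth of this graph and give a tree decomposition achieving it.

Treewidth 1.
Bags: B1 = {2, 3}  B2 = {1, 3}
Tree: B1–B2

Each bag holds 2 vertices, so the decomposition has width 1, which upper-bounds the treewidth. Any graph with an edge has treewidth ≥ 1, and G has the edge 2–3. Hence tw(G) = 1 exactly.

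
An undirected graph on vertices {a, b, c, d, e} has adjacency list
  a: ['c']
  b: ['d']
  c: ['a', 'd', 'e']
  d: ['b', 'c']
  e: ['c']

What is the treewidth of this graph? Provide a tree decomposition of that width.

Treewidth 1.
One such decomposition:
Bags: B1 = {c, e}  B2 = {c, d}  B3 = {a, c}  B4 = {b, d}
Tree: B1–B2, B1–B3, B2–B4

Each bag holds 2 vertices, so the decomposition has width 1, which upper-bounds the treewidth. Since G has at least one edge (e.g. e–c), it is not an edgeless graph, so tw(G) ≥ 1. The upper and lower bounds meet at 1, so that is the treewidth.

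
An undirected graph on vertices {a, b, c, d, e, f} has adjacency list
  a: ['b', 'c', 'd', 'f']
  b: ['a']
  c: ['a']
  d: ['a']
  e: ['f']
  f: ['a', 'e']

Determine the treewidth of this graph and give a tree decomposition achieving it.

Treewidth 1.
Bags: B1 = {a, d}  B2 = {a, c}  B3 = {a, f}  B4 = {e, f}  B5 = {a, b}
Tree: B1–B2, B2–B3, B3–B4, B1–B5

Each bag holds 2 vertices, so the decomposition has width 1, which upper-bounds the treewidth. Any graph with an edge has treewidth ≥ 1, and G has the edge d–a. Combining the bounds, tw(G) = 1.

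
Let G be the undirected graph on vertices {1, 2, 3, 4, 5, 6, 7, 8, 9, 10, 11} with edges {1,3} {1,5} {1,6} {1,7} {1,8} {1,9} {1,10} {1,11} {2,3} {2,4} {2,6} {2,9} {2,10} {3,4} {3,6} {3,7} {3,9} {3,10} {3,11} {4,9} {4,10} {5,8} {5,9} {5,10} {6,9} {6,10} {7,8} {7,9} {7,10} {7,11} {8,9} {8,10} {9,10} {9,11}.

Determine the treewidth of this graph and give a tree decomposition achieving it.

Each bag holds 5 vertices, so the decomposition has width 4, which upper-bounds the treewidth. For the lower bound, the 5 vertices {1, 5, 8, 9, 10} are pairwise adjacent, and any tree decomposition puts a clique entirely inside one bag — forcing width ≥ 4. Hence tw(G) = 4 exactly.

Treewidth 4.
One optimal decomposition is:
Bags: B1 = {1, 7, 8, 9, 10}  B2 = {1, 3, 7, 9, 10}  B3 = {1, 3, 6, 9, 10}  B4 = {1, 3, 7, 9, 11}  B5 = {2, 3, 6, 9, 10}  B6 = {2, 3, 4, 9, 10}  B7 = {1, 5, 8, 9, 10}
Tree: B1–B2, B2–B3, B2–B4, B3–B5, B5–B6, B1–B7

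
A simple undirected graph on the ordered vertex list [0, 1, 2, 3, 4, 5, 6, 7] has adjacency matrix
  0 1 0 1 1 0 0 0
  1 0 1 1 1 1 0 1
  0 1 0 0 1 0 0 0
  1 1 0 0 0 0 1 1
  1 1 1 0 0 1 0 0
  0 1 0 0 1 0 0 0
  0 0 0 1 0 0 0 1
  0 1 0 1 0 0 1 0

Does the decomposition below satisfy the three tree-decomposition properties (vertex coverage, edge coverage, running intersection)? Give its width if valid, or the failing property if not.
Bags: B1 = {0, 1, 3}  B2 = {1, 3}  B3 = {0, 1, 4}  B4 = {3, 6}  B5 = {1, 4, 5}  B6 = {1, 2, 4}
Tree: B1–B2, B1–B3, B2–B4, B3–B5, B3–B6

A tree decomposition must satisfy three properties: every vertex lies in some bag; for every edge, both endpoints lie together in some bag; and for every vertex, the bags containing it form a connected subtree. Here vertex 7 appears in no bag, so the decomposition is invalid.

No — vertex 7 appears in no bag.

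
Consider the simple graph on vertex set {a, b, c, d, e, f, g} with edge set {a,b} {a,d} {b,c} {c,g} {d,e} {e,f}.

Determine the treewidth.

A width-1 tree decomposition is:
Bags: B1 = {a, d}  B2 = {a, b}  B3 = {b, c}  B4 = {d, e}  B5 = {c, g}  B6 = {e, f}
Tree: B1–B2, B2–B3, B1–B4, B3–B5, B4–B6
Each bag holds 2 vertices, so the decomposition has width 1, which upper-bounds the treewidth. Any graph with an edge has treewidth ≥ 1, and G has the edge a–d. Therefore the treewidth is 1.

1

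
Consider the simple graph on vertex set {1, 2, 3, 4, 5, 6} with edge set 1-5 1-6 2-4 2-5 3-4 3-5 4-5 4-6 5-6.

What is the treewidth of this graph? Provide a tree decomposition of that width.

The largest bag has 3 vertices, giving width 2; this decomposition certifies tw(G) ≤ 2. Conversely, {1, 5, 6} is a clique of size 3, and the vertices of any clique must share a bag in every tree decomposition; so some bag has ≥ 3 vertices and tw(G) ≥ 2. Therefore the treewidth is 2.

Treewidth 2.
One optimal decomposition is:
Bags: B1 = {4, 5, 6}  B2 = {1, 5, 6}  B3 = {2, 4, 5}  B4 = {3, 4, 5}
Tree: B1–B2, B1–B3, B1–B4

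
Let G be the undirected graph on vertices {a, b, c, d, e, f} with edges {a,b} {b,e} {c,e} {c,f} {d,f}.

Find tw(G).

A width-1 tree decomposition is:
Bags: B1 = {a, b}  B2 = {b, e}  B3 = {c, e}  B4 = {c, f}  B5 = {d, f}
Tree: B1–B2, B2–B3, B3–B4, B4–B5
Every bag has size at most 2, so the width is 2 − 1 = 1 and tw(G) ≤ 1. Since G has at least one edge (e.g. a–b), it is not an edgeless graph, so tw(G) ≥ 1. Therefore the treewidth is 1.

1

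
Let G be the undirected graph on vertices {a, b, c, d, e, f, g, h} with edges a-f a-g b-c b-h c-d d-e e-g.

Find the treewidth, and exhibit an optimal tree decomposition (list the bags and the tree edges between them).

Treewidth 1.
One such decomposition:
Bags: B1 = {b, h}  B2 = {b, c}  B3 = {c, d}  B4 = {d, e}  B5 = {e, g}  B6 = {a, g}  B7 = {a, f}
Tree: B1–B2, B2–B3, B3–B4, B4–B5, B5–B6, B6–B7

Every bag has size at most 2, so the width is 2 − 1 = 1 and tw(G) ≤ 1. Any graph with an edge has treewidth ≥ 1, and G has the edge h–b. Combining the bounds, tw(G) = 1.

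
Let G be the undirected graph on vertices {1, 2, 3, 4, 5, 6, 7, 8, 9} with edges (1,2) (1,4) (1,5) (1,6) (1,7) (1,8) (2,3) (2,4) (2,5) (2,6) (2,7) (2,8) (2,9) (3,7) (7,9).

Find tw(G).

2

A width-2 tree decomposition is:
Bags: B1 = {1, 2, 5}  B2 = {1, 2, 6}  B3 = {1, 2, 7}  B4 = {2, 7, 9}  B5 = {1, 2, 8}  B6 = {2, 3, 7}  B7 = {1, 2, 4}
Tree: B1–B2, B2–B3, B3–B4, B1–B5, B4–B6, B3–B7
Every bag has size at most 3, so the width is 3 − 1 = 2 and tw(G) ≤ 2. Conversely, {1, 2, 4} is a clique of size 3, and the vertices of any clique must share a bag in every tree decomposition; so some bag has ≥ 3 vertices and tw(G) ≥ 2. The upper and lower bounds meet at 2, so that is the treewidth.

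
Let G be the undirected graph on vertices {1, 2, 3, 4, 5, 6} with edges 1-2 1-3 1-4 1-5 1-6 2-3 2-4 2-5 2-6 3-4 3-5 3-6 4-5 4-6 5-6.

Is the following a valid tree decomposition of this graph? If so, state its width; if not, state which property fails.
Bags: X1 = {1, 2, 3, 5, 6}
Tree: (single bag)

A tree decomposition must satisfy three properties: every vertex lies in some bag; for every edge, both endpoints lie together in some bag; and for every vertex, the bags containing it form a connected subtree. Here vertex 4 appears in no bag, so the decomposition is invalid.

No — vertex 4 appears in no bag.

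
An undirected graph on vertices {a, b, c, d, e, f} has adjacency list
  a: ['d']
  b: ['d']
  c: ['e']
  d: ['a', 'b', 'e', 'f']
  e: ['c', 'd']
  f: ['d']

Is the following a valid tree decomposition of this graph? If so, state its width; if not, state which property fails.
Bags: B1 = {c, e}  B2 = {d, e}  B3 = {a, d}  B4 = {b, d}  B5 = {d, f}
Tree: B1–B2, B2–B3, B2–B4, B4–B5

Yes; width 1.

Every vertex of G appears in some bag (union = {a, b, c, d, e, f}); every edge is covered by a bag; and for each vertex v the set of bags containing v is connected in the bag tree. The decomposition is therefore valid. The largest bag has 2 vertices, so the width is 1.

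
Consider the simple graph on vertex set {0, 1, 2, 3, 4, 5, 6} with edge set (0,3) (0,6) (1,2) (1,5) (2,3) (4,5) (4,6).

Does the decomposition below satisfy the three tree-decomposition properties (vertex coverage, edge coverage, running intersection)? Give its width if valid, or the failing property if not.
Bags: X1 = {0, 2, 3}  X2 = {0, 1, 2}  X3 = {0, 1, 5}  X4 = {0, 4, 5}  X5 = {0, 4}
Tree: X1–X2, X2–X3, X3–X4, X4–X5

No — vertex 6 appears in no bag.

A tree decomposition must satisfy three properties: every vertex lies in some bag; for every edge, both endpoints lie together in some bag; and for every vertex, the bags containing it form a connected subtree. Here vertex 6 appears in no bag, so the decomposition is invalid.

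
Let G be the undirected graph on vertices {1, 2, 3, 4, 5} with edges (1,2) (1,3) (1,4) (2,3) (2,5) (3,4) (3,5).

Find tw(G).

2

A width-2 tree decomposition is:
Bags: B1 = {2, 3, 5}  B2 = {1, 2, 3}  B3 = {1, 3, 4}
Tree: B1–B2, B2–B3
Each bag holds 3 vertices, so the decomposition has width 2, which upper-bounds the treewidth. On the other hand G contains the 3-clique {1, 2, 3}. A clique must lie in a single bag of any decomposition, so no decomposition can have width below 2. The upper and lower bounds meet at 2, so that is the treewidth.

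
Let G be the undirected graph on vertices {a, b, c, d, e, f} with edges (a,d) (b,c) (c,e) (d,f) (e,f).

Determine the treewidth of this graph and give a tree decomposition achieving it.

Each bag holds 2 vertices, so the decomposition has width 1, which upper-bounds the treewidth. Any graph with an edge has treewidth ≥ 1, and G has the edge a–d. Combining the bounds, tw(G) = 1.

Treewidth 1.
Bags: B1 = {a, d}  B2 = {d, f}  B3 = {e, f}  B4 = {c, e}  B5 = {b, c}
Tree: B1–B2, B2–B3, B3–B4, B4–B5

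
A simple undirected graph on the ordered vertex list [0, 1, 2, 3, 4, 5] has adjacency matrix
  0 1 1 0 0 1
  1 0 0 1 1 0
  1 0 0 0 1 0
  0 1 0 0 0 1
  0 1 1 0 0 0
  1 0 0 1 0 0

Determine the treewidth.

2

A width-2 tree decomposition is:
Bags: B1 = {1, 3, 5}  B2 = {0, 1, 5}  B3 = {0, 1, 4}  B4 = {0, 2, 4}
Tree: B1–B2, B2–B3, B3–B4
The largest bag has 3 vertices, giving width 2; this decomposition certifies tw(G) ≤ 2. The edges 3–5–0–1–3 form a cycle, so G is not a tree and its treewidth is at least 2. The upper and lower bounds meet at 2, so that is the treewidth.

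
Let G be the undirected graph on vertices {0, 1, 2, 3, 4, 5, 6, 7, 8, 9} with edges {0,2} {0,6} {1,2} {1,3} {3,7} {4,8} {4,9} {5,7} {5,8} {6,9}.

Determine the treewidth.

2

A width-2 tree decomposition is:
Bags: B1 = {0, 2, 6}  B2 = {1, 2, 6}  B3 = {1, 3, 6}  B4 = {3, 6, 7}  B5 = {5, 6, 7}  B6 = {5, 6, 8}  B7 = {4, 6, 8}  B8 = {4, 6, 9}
Tree: B1–B2, B2–B3, B3–B4, B4–B5, B5–B6, B6–B7, B7–B8
The largest bag has 3 vertices, giving width 2; this decomposition certifies tw(G) ≤ 2. Since 6–0–2–1–3–7–5–8–4–9–6 is a cycle in G, G is not acyclic. Forests are exactly the graphs of treewidth ≤ 1, so tw(G) ≥ 2. Hence tw(G) = 2 exactly.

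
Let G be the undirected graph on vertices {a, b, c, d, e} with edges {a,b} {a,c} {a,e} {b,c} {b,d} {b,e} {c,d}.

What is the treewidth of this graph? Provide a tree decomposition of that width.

Treewidth 2.
One such decomposition:
Bags: B1 = {a, b, c}  B2 = {a, b, e}  B3 = {b, c, d}
Tree: B1–B2, B1–B3

Every bag has size at most 3, so the width is 3 − 1 = 2 and tw(G) ≤ 2. Conversely, {a, b, e} is a clique of size 3, and the vertices of any clique must share a bag in every tree decomposition; so some bag has ≥ 3 vertices and tw(G) ≥ 2. The upper and lower bounds meet at 2, so that is the treewidth.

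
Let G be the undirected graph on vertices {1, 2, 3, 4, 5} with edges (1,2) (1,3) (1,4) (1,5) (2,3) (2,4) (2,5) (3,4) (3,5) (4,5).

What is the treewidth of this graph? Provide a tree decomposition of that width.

Treewidth 4.
One optimal decomposition is:
Bags: B1 = {1, 2, 3, 4, 5}
Tree: (single bag)

A single bag containing all 5 vertices is trivially a valid decomposition of width 4. On the other hand G contains the 5-clique {1, 2, 3, 4, 5}. A clique must lie in a single bag of any decomposition, so no decomposition can have width below 4. Hence tw(G) = 4 exactly.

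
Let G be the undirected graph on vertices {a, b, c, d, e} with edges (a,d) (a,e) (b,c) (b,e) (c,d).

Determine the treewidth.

A width-2 tree decomposition is:
Bags: B1 = {b, c, e}  B2 = {a, c, e}  B3 = {a, c, d}
Tree: B1–B2, B2–B3
The largest bag has 3 vertices, giving width 2; this decomposition certifies tw(G) ≤ 2. The edges c–b–e–a–d–c form a cycle, so G is not a tree and its treewidth is at least 2. The upper and lower bounds meet at 2, so that is the treewidth.

2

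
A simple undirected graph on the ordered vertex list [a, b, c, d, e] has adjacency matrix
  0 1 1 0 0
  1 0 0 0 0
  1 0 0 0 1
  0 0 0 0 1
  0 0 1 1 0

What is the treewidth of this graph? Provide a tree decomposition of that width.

The largest bag has 2 vertices, giving width 1; this decomposition certifies tw(G) ≤ 1. Any graph with an edge has treewidth ≥ 1, and G has the edge c–a. Therefore the treewidth is 1.

Treewidth 1.
One optimal decomposition is:
Bags: B1 = {a, c}  B2 = {c, e}  B3 = {a, b}  B4 = {d, e}
Tree: B1–B2, B1–B3, B2–B4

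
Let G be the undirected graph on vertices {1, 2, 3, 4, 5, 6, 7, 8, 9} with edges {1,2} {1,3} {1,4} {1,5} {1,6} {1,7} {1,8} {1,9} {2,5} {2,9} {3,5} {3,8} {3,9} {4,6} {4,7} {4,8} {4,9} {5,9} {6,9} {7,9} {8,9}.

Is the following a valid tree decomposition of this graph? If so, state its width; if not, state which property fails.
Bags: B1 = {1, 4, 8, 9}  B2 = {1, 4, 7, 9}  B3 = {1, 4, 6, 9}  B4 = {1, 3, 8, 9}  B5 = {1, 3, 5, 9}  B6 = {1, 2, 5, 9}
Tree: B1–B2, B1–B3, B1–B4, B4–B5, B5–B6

Yes; width 3.

Checking the three conditions: (i) the bags cover all of {1, 2, 3, 4, 5, 6, 7, 8, 9}; (ii) for each edge, some bag contains both endpoints; (iii) the bags containing any fixed vertex form a subtree. All hold, so the decomposition is valid with width 4 − 1 = 3.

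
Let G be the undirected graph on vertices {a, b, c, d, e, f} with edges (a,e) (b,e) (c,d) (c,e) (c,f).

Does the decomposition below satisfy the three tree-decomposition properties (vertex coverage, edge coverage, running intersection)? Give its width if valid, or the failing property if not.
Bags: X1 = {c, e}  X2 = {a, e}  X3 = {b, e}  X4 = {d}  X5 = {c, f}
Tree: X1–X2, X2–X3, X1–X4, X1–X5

A tree decomposition must satisfy three properties: every vertex lies in some bag; for every edge, both endpoints lie together in some bag; and for every vertex, the bags containing it form a connected subtree. Here edge (c,d) lies in no bag, so the decomposition is invalid.

No — edge (c,d) lies in no bag.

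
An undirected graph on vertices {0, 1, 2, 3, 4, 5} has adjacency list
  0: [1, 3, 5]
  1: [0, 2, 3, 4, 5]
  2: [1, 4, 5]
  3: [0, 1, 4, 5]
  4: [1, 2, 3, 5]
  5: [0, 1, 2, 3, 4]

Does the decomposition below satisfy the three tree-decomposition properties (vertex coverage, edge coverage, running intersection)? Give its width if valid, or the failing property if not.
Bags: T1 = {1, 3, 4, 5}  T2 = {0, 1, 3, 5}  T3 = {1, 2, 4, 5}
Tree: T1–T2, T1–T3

Vertex coverage: the bags together contain {0, 1, 2, 3, 4, 5}, the full vertex set. Edge coverage: each edge of G has both endpoints in at least one bag. Running intersection: for every vertex, the bags containing it form a connected subtree. All three properties hold, so this is a valid tree decomposition of width max|bag| − 1 = 3, and hence tw(G) ≤ 3.

Yes; width 3.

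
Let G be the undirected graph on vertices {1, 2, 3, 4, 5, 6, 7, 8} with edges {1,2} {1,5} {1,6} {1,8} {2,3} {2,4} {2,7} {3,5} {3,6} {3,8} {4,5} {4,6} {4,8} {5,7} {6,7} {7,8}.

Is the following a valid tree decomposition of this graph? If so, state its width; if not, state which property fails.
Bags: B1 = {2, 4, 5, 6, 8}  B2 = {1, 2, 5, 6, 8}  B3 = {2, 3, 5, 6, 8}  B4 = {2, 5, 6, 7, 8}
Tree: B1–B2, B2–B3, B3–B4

Yes; width 4.

Checking the three conditions: (i) the bags cover all of {1, 2, 3, 4, 5, 6, 7, 8}; (ii) for each edge, some bag contains both endpoints; (iii) the bags containing any fixed vertex form a subtree. All hold, so the decomposition is valid with width 5 − 1 = 4.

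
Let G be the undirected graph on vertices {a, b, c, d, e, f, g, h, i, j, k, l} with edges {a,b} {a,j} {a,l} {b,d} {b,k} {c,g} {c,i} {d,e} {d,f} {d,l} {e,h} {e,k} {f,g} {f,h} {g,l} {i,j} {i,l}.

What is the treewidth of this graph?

A width-3 tree decomposition is:
Bags: B1 = {c, g, i, j}  B2 = {g, i, j, l}  B3 = {a, g, j, l}  B4 = {a, f, g, l}  B5 = {a, d, f, l}  B6 = {a, b, d, f}  B7 = {b, d, f, h}  B8 = {b, d, e, h}  B9 = {b, e, h, k}
Tree: B1–B2, B2–B3, B3–B4, B4–B5, B5–B6, B6–B7, B7–B8, B8–B9
Each bag holds 4 vertices, so the decomposition has width 3, which upper-bounds the treewidth. For the lower bound: the 4 vertex sets {c,i,j}, {g}, {l}, {a,b,d,f} are disjoint, each induces a connected subgraph, and every pair is joined by at least one edge of G. Contracting each set to a single vertex therefore yields K_{4} as a minor, and since treewidth is minor-monotone, tw(G) ≥ tw(K_{4}) = 3. Hence tw(G) = 3 exactly.

3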